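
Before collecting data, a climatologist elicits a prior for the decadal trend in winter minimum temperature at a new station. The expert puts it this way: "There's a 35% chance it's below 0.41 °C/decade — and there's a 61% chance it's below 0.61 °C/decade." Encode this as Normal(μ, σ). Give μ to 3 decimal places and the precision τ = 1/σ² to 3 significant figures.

For Normal(μ,σ), the p-quantile is μ + z_p·σ. Here z_{0.35} = -0.3853, z_{0.61} = 0.2793.
So 0.41 = μ − 0.3853σ and 0.61 = μ + 0.2793σ.
Subtracting: σ = (0.61 − 0.41)/(0.2793 − (-0.3853)) = 0.301.
Then μ = 0.41 − (-0.3853)·0.301 = 0.526.
Precision τ = 1/σ² = 1/0.3009² = 11.

μ = 0.526, τ = 11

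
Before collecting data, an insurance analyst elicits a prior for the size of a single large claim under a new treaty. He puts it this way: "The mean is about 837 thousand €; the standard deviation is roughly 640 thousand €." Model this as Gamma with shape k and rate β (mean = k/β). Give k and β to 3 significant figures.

For Gamma(k, rate β): mean = k/β, variance = k/β², so CV = 1/√k.
CV = SD/mean = 640/837 = 0.7646, hence k = 1/CV² = 1.71.
Then β = k/mean = 1.71/837 = 0.00204.

k ≈ 1.71, β ≈ 0.00204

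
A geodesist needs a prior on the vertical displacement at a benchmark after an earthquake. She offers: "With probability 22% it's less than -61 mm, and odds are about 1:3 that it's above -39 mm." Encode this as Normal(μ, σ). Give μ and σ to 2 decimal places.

For Normal(μ,σ), the p-quantile is μ + z_p·σ. Here z_{0.22} = -0.7722, z_{0.75} = 0.6745.
So -61 = μ − 0.7722σ and -39 = μ + 0.6745σ.
Subtracting: σ = (-39 − -61)/(0.6745 − (-0.7722)) = 15.21.
Then μ = -61 − (-0.7722)·15.21 = -49.26.

μ = -49.26, σ = 15.21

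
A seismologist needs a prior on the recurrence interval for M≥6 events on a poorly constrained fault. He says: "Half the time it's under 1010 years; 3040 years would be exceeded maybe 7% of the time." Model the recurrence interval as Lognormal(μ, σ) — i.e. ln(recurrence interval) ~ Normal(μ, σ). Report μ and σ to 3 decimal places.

μ ≈ 6.918, σ ≈ 0.747

If T ~ Lognormal(μ,σ) then ln T ~ Normal(μ,σ), so the p-quantile of ln T is μ + z_p·σ.
ln(1010) = 6.918 and ln(3040) = 8.02; z_{0.5} = 0, z_{0.93} = 1.476.
σ = (8.02 − 6.918)/(1.476 − (0)) = 0.747.
μ = 6.918 − (0)·0.747 = 6.918.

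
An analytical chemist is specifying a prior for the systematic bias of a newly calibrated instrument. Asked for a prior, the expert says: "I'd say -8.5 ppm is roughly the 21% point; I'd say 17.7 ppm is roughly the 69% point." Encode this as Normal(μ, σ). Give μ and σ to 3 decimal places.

For Normal(μ,σ), the p-quantile is μ + z_p·σ. Here z_{0.21} = -0.8064, z_{0.69} = 0.4959.
So -8.5 = μ − 0.8064σ and 17.7 = μ + 0.4959σ.
Subtracting: σ = (17.7 − -8.5)/(0.4959 − (-0.8064)) = 20.119.
Then μ = -8.5 − (-0.8064)·20.119 = 7.724.

μ = 7.724, σ = 20.119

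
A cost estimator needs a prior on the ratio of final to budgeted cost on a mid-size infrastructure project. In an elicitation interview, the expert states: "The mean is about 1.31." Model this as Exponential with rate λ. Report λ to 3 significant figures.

Exponential mean = 1/λ, so λ = 1/1.31 = 0.763.

λ ≈ 0.763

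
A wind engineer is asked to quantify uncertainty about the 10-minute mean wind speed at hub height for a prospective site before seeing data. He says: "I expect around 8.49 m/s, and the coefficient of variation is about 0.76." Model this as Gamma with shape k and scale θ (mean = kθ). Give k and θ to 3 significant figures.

For Gamma(k, scale θ): mean = kθ, variance = kθ², so CV = 1/√k.
CV = 0.76, hence k = 1/CV² = 1.73.
Then θ = mean/k = 8.49/1.73 = 4.9.

k ≈ 1.73, θ ≈ 4.9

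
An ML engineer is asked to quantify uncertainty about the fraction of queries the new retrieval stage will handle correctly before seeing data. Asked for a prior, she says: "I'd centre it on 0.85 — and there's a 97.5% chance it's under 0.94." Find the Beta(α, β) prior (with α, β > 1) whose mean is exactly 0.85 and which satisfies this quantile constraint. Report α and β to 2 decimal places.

α ≈ 35.37, β ≈ 6.24

With mean 0.85 fixed, write α = 0.85s, β = 0.15s where s = α+β.
Need P(θ < 0.94) = 0.975 under Beta(0.85s, 0.15s). Normal approximation: (q−m)/√(m(1−m)/s) ≈ z_{0.975} = 1.96, so s ≈ 0.85·0.15·(1.96)²/(0.94−0.85)² = 60.5.
At s = 60.5: P(θ<0.94) ≈ 0.992. Adjusting to match 0.975 gives s ≈ 41.62.
So α = 0.85·41.62 ≈ 35.37, β = 0.15·41.62 ≈ 6.24.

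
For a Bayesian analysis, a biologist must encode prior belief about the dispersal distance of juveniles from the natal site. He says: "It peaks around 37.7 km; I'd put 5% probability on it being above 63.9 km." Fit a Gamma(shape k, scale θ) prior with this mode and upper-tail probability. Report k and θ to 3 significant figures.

Gamma(k,θ) with k>1 has mode (k−1)θ, so θ = 37.7/(k−1).
Need P(X < 63.9) = 0.95 with θ tied to k this way. Start at k = 2, θ = 37.7: P(X<63.9) ≈ 0.505.
Too low — raise k to concentrate. Iterating converges to k ≈ 11.
Then θ = 37.7/(11−1) ≈ 3.76.

k ≈ 11, θ ≈ 3.76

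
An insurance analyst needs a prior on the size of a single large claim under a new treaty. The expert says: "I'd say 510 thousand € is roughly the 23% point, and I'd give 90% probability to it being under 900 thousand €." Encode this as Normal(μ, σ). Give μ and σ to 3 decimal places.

μ = 652.621, σ = 193.031

The p-quantile of Normal(μ,σ) is μ + z_p·σ, with z_{0.23} = -0.7388 and z_{0.9} = 1.282.
Eliminate σ: μ = (z₂·x₁ − z₁·x₂)/(z₂ − z₁) = (1.282·510 − (-0.7388)·900)/2.02 = 652.621.
Then σ = (x₂ − x₁)/(z₂ − z₁) = (900 − 510)/2.02 = 193.031.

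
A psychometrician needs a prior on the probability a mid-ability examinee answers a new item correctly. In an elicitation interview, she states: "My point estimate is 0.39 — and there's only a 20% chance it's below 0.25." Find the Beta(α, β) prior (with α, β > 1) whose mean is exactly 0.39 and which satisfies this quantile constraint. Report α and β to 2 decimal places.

α ≈ 3.47, β ≈ 5.43

With mean 0.39 fixed, write α = 0.39s, β = 0.61s where s = α+β.
Need P(θ < 0.25) = 0.2 under Beta(0.39s, 0.61s). Normal approximation: (q−m)/√(m(1−m)/s) ≈ z_{0.2} = -0.842, so s ≈ 0.39·0.61·(-0.842)²/(0.25−0.39)² = 8.6.
At s = 8.6: P(θ<0.25) ≈ 0.205. Adjusting to match 0.2 gives s ≈ 8.89.
So α = 0.39·8.89 ≈ 3.47, β = 0.61·8.89 ≈ 5.43.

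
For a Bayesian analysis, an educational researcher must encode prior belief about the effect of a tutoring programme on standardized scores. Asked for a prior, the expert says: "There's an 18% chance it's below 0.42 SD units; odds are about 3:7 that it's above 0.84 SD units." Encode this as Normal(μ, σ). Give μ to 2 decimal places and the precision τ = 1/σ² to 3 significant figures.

μ = 0.69, τ = 11.8

The p-quantile of Normal(μ,σ) is μ + z_p·σ, with z_{0.18} = -0.9154 and z_{0.7} = 0.5244.
Eliminate σ: μ = (z₂·x₁ − z₁·x₂)/(z₂ − z₁) = (0.5244·0.42 − (-0.9154)·0.84)/1.44 = 0.69.
Then σ = (x₂ − x₁)/(z₂ − z₁) = (0.84 − 0.42)/1.44 = 0.29.
Precision τ = 1/σ² = 1/0.2917² = 11.8.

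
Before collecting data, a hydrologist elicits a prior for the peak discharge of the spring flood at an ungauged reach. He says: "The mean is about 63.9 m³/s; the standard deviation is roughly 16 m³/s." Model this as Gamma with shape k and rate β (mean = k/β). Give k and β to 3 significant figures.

For Gamma(k, rate β): mean = k/β, variance = k/β², so CV = 1/√k.
CV = SD/mean = 16/63.9 = 0.2504, hence k = 1/CV² = 16.
Then β = k/mean = 16/63.9 = 0.25.

k ≈ 16, β ≈ 0.25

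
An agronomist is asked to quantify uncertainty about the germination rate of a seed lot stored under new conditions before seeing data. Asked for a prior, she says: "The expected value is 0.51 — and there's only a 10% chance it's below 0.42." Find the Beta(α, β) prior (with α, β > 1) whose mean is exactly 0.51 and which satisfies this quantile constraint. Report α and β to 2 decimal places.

With mean 0.51 fixed, write α = 0.51s, β = 0.49s where s = α+β.
Need P(θ < 0.42) = 0.1 under Beta(0.51s, 0.49s). Normal approximation: (q−m)/√(m(1−m)/s) ≈ z_{0.1} = -1.28, so s ≈ 0.51·0.49·(-1.28)²/(0.42−0.51)² = 50.7.
At s = 50.7: P(θ<0.42) ≈ 0.099. Adjusting to match 0.1 gives s ≈ 50.44.
So α = 0.51·50.44 ≈ 25.72, β = 0.49·50.44 ≈ 24.71.

α ≈ 25.72, β ≈ 24.71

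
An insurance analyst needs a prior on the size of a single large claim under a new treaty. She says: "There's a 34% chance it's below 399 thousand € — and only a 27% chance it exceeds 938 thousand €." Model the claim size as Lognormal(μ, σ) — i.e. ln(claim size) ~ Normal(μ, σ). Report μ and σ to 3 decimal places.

If T ~ Lognormal(μ,σ) then ln T ~ Normal(μ,σ), so the p-quantile of ln T is μ + z_p·σ.
ln(399) = 5.989 and ln(938) = 6.844; z_{0.34} = -0.4125, z_{0.73} = 0.6128.
σ = (6.844 − 5.989)/(0.6128 − (-0.4125)) = 0.834.
μ = 5.989 − (-0.4125)·0.834 = 6.333.

μ ≈ 6.333, σ ≈ 0.834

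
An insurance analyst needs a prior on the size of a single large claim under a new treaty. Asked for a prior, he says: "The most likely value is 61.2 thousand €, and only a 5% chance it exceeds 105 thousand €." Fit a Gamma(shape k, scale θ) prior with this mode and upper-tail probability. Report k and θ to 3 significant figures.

k ≈ 10.6, θ ≈ 6.39

Gamma(k,θ) with k>1 has mode (k−1)θ, so θ = 61.2/(k−1).
Need P(X < 105) = 0.95 with θ tied to k this way. Start at k = 2, θ = 61.2: P(X<105) ≈ 0.512.
Too low — raise k to concentrate. Iterating converges to k ≈ 10.6.
Then θ = 61.2/(10.6−1) ≈ 6.39.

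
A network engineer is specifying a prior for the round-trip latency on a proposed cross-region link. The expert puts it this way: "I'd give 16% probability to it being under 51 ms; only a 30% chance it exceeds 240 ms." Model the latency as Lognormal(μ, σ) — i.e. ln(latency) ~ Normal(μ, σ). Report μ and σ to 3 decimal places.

μ ≈ 4.946, σ ≈ 1.020

If T ~ Lognormal(μ,σ) then ln T ~ Normal(μ,σ), so the p-quantile of ln T is μ + z_p·σ.
ln(51) = 3.932 and ln(240) = 5.481; z_{0.16} = -0.9945, z_{0.7} = 0.5244.
σ = (5.481 − 3.932)/(0.5244 − (-0.9945)) = 1.020.
μ = 3.932 − (-0.9945)·1.020 = 4.946.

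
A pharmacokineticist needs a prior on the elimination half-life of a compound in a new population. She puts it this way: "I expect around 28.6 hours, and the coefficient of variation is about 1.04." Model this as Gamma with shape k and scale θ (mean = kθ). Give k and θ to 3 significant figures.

For Gamma(k, scale θ): mean = kθ, variance = kθ², so CV = 1/√k.
CV = 1.04, hence k = 1/CV² = 0.925.
Then θ = mean/k = 28.6/0.925 = 30.9.

k ≈ 0.925, θ ≈ 30.9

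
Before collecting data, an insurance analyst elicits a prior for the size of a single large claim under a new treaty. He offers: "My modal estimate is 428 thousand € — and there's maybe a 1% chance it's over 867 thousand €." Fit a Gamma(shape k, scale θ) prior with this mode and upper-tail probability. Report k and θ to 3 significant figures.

Gamma(k,θ) with k>1 has mode (k−1)θ, so θ = 428/(k−1).
Need P(X < 867) = 0.99 with θ tied to k this way. Start at k = 2, θ = 428: P(X<867) ≈ 0.601.
Too low — raise k to concentrate. Iterating converges to k ≈ 10.8.
Then θ = 428/(10.8−1) ≈ 43.5.

k ≈ 10.8, θ ≈ 43.5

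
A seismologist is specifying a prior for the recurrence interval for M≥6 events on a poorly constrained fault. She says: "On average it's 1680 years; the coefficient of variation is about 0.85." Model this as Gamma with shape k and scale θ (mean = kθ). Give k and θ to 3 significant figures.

k ≈ 1.38, θ ≈ 1210

For Gamma(k, scale θ): mean = kθ, variance = kθ², so CV = 1/√k.
CV = 0.85, hence k = 1/CV² = 1.38.
Then θ = mean/k = 1680/1.38 = 1210.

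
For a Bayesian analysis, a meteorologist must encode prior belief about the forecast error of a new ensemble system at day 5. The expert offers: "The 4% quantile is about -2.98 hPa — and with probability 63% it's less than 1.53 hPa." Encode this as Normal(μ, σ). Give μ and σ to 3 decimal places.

For Normal(μ,σ), the p-quantile is μ + z_p·σ. Here z_{0.04} = -1.751, z_{0.63} = 0.3319.
So -2.98 = μ − 1.751σ and 1.53 = μ + 0.3319σ.
Subtracting: σ = (1.53 − -2.98)/(0.3319 − (-1.751)) = 2.166.
Then μ = -2.98 − (-1.751)·2.166 = 0.811.

μ = 0.811, σ = 2.166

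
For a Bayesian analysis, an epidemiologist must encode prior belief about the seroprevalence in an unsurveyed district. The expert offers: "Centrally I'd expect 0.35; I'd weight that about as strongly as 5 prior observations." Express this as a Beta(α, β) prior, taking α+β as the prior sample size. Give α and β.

α = 1.75, β = 3.25

Under the effective-sample-size interpretation, Beta(α, β) has prior mean α/(α+β) and prior sample size α+β.
So α+β = 5 and α/(α+β) = 0.35, giving α = 0.35·5 = 1.75 and β = 5 − 1.75 = 3.25.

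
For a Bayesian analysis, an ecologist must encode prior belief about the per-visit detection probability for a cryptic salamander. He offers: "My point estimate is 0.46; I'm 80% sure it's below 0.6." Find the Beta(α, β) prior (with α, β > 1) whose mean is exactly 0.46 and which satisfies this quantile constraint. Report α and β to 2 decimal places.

α ≈ 4.14, β ≈ 4.86

With mean 0.46 fixed, write α = 0.46s, β = 0.54s where s = α+β.
Need P(θ < 0.6) = 0.8 under Beta(0.46s, 0.54s). Normal approximation: (q−m)/√(m(1−m)/s) ≈ z_{0.8} = 0.842, so s ≈ 0.46·0.54·(0.842)²/(0.6−0.46)² = 9.0.
At s = 9.0: P(θ<0.6) ≈ 0.800. Adjusting to match 0.8 gives s ≈ 9.00.
So α = 0.46·9.00 ≈ 4.14, β = 0.54·9.00 ≈ 4.86.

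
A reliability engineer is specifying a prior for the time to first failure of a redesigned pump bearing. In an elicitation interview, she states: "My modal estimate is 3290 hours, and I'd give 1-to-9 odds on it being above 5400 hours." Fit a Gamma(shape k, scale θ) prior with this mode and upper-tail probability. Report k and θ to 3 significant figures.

k ≈ 8.68, θ ≈ 429

Gamma(k,θ) with k>1 has mode (k−1)θ, so θ = 3290/(k−1).
Need P(X < 5400) = 0.9 with θ tied to k this way. Start at k = 2, θ = 3290: P(X<5400) ≈ 0.488.
Too low — raise k to concentrate. Iterating converges to k ≈ 8.68.
Then θ = 3290/(8.68−1) ≈ 429.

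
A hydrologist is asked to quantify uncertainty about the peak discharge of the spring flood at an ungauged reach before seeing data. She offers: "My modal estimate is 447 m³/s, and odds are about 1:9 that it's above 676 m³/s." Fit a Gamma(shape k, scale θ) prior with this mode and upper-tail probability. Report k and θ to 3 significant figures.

k ≈ 11.9, θ ≈ 41.1

Gamma(k,θ) with k>1 has mode (k−1)θ, so θ = 447/(k−1).
Need P(X < 676) = 0.9 with θ tied to k this way. Start at k = 2, θ = 447: P(X<676) ≈ 0.446.
Too low — raise k to concentrate. Iterating converges to k ≈ 11.9.
Then θ = 447/(11.9−1) ≈ 41.1.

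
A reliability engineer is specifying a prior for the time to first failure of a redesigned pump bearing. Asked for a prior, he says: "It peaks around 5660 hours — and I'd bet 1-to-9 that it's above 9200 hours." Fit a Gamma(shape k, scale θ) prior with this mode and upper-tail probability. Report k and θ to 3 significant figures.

k ≈ 8.98, θ ≈ 709

Gamma(k,θ) with k>1 has mode (k−1)θ, so θ = 5660/(k−1).
Need P(X < 9200) = 0.9 with θ tied to k this way. Start at k = 2, θ = 5660: P(X<9200) ≈ 0.483.
Too low — raise k to concentrate. Iterating converges to k ≈ 8.98.
Then θ = 5660/(8.98−1) ≈ 709.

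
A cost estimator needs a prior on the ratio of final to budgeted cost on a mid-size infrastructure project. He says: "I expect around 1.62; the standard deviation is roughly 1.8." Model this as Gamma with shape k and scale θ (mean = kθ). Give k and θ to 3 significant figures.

For Gamma(k, scale θ): mean = kθ, variance = kθ², so CV = 1/√k.
CV = SD/mean = 1.8/1.62 = 1.111, hence k = 1/CV² = 0.81.
Then θ = mean/k = 1.62/0.81 = 2.

k ≈ 0.81, θ ≈ 2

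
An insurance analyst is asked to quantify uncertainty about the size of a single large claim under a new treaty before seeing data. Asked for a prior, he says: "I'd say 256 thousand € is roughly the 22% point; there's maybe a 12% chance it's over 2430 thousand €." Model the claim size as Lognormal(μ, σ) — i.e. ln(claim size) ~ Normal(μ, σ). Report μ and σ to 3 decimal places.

μ ≈ 6.438, σ ≈ 1.156

If T ~ Lognormal(μ,σ) then ln T ~ Normal(μ,σ), so the p-quantile of ln T is μ + z_p·σ.
ln(256) = 5.545 and ln(2430) = 7.796; z_{0.22} = -0.7722, z_{0.88} = 1.175.
σ = (7.796 − 5.545)/(1.175 − (-0.7722)) = 1.156.
μ = 5.545 − (-0.7722)·1.156 = 6.438.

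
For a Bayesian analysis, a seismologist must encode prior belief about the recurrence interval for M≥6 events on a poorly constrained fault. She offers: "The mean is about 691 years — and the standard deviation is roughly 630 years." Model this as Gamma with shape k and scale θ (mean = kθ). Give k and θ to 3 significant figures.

For Gamma(k, scale θ): mean = kθ, variance = kθ², so CV = 1/√k.
CV = SD/mean = 630/691 = 0.9117, hence k = 1/CV² = 1.2.
Then θ = mean/k = 691/1.2 = 574.

k ≈ 1.2, θ ≈ 574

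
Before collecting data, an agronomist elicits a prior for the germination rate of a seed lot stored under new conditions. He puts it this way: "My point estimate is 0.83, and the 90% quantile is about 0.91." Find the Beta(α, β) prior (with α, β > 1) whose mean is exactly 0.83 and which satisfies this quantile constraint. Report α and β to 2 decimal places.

With mean 0.83 fixed, write α = 0.83s, β = 0.17s where s = α+β.
Need P(θ < 0.91) = 0.9 under Beta(0.83s, 0.17s). Normal approximation: (q−m)/√(m(1−m)/s) ≈ z_{0.9} = 1.28, so s ≈ 0.83·0.17·(1.28)²/(0.91−0.83)² = 36.2.
At s = 36.2: P(θ<0.91) ≈ 0.920. Adjusting to match 0.9 gives s ≈ 30.96.
So α = 0.83·30.96 ≈ 25.69, β = 0.17·30.96 ≈ 5.26.

α ≈ 25.69, β ≈ 5.26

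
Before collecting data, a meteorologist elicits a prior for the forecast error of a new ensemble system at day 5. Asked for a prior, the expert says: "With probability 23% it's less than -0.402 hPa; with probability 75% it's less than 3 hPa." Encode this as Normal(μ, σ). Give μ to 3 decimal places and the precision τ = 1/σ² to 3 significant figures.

For Normal(μ,σ), the p-quantile is μ + z_p·σ. Here z_{0.23} = -0.7388, z_{0.75} = 0.6745.
So -0.402 = μ − 0.7388σ and 3 = μ + 0.6745σ.
Subtracting: σ = (3 − -0.402)/(0.6745 − (-0.7388)) = 2.407.
Then μ = -0.402 − (-0.7388)·2.407 = 1.376.
Precision τ = 1/σ² = 1/2.407² = 0.173.

μ = 1.376, τ = 0.173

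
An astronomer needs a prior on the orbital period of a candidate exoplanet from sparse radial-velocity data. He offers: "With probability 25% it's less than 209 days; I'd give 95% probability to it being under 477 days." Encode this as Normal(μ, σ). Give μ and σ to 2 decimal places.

μ = 286.94, σ = 115.55

For Normal(μ,σ), the p-quantile is μ + z_p·σ. Here z_{0.25} = -0.6745, z_{0.95} = 1.645.
So 209 = μ − 0.6745σ and 477 = μ + 1.645σ.
Subtracting: σ = (477 − 209)/(1.645 − (-0.6745)) = 115.55.
Then μ = 209 − (-0.6745)·115.55 = 286.94.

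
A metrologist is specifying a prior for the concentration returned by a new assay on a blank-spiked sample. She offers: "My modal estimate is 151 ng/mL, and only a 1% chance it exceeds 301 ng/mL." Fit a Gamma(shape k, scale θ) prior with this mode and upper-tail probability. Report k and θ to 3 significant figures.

Gamma(k,θ) with k>1 has mode (k−1)θ, so θ = 151/(k−1).
Need P(X < 301) = 0.99 with θ tied to k this way. Start at k = 2, θ = 151: P(X<301) ≈ 0.592.
Too low — raise k to concentrate. Iterating converges to k ≈ 11.3.
Then θ = 151/(11.3−1) ≈ 14.6.

k ≈ 11.3, θ ≈ 14.6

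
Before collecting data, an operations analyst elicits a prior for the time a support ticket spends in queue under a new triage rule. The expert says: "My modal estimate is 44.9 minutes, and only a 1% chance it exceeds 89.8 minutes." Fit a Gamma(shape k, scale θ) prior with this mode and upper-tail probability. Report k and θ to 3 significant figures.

k ≈ 11.2, θ ≈ 4.39

Gamma(k,θ) with k>1 has mode (k−1)θ, so θ = 44.9/(k−1).
Need P(X < 89.8) = 0.99 with θ tied to k this way. Start at k = 2, θ = 44.9: P(X<89.8) ≈ 0.594.
Too low — raise k to concentrate. Iterating converges to k ≈ 11.2.
Then θ = 44.9/(11.2−1) ≈ 4.39.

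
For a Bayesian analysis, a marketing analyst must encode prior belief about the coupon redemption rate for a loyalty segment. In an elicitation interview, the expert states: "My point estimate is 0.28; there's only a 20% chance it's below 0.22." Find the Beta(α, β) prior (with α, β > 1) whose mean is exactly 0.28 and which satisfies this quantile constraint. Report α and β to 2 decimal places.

With mean 0.28 fixed, write α = 0.28s, β = 0.72s where s = α+β.
Need P(θ < 0.22) = 0.2 under Beta(0.28s, 0.72s). Normal approximation: (q−m)/√(m(1−m)/s) ≈ z_{0.2} = -0.842, so s ≈ 0.28·0.72·(-0.842)²/(0.22−0.28)² = 39.7.
At s = 39.7: P(θ<0.22) ≈ 0.204. Adjusting to match 0.2 gives s ≈ 40.83.
So α = 0.28·40.83 ≈ 11.43, β = 0.72·40.83 ≈ 29.40.

α ≈ 11.43, β ≈ 29.40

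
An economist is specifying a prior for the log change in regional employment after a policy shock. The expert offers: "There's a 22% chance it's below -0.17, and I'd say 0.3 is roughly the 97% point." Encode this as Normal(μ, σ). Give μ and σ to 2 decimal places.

μ = -0.03, σ = 0.18

The p-quantile of Normal(μ,σ) is μ + z_p·σ, with z_{0.22} = -0.7722 and z_{0.97} = 1.881.
Eliminate σ: μ = (z₂·x₁ − z₁·x₂)/(z₂ − z₁) = (1.881·-0.17 − (-0.7722)·0.3)/2.653 = -0.03.
Then σ = (x₂ − x₁)/(z₂ − z₁) = (0.3 − -0.17)/2.653 = 0.18.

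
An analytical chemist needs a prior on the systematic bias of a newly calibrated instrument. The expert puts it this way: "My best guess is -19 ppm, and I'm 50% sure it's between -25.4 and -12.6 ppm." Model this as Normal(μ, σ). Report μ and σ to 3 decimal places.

A symmetric 50% interval runs μ ± z·σ with z = 0.6745.
Half-width = 6.4, so σ = 6.4/0.6745 = 9.489.
μ is the stated best guess, -19.000.

μ = -19.000, σ = 9.489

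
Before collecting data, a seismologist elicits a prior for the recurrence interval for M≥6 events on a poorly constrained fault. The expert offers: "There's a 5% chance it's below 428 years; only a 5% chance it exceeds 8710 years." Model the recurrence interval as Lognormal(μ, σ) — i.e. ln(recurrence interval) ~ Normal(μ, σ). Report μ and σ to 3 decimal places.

If T ~ Lognormal(μ,σ) then ln T ~ Normal(μ,σ), so the p-quantile of ln T is μ + z_p·σ.
ln(428) = 6.059 and ln(8710) = 9.072; z_{0.05} = -1.645, z_{0.95} = 1.645.
σ = (9.072 − 6.059)/(1.645 − (-1.645)) = 0.916.
μ = 6.059 − (-1.645)·0.916 = 7.566.

μ ≈ 7.566, σ ≈ 0.916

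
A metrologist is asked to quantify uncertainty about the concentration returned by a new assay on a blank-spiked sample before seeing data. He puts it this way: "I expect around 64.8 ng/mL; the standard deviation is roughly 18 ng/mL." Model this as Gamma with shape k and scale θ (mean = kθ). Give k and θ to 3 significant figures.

k ≈ 13, θ ≈ 5

For Gamma(k, scale θ): mean = kθ, variance = kθ², so CV = 1/√k.
CV = SD/mean = 18/64.8 = 0.2778, hence k = 1/CV² = 13.
Then θ = mean/k = 64.8/13 = 5.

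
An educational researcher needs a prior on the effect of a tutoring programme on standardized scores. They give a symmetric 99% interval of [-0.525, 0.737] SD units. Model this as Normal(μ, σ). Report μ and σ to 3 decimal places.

A symmetric 99% interval runs μ ± z·σ with z = 2.576.
Half-width = 0.631, so σ = 0.631/2.576 = 0.245.
μ is the interval midpoint, 0.106.

μ = 0.106, σ = 0.245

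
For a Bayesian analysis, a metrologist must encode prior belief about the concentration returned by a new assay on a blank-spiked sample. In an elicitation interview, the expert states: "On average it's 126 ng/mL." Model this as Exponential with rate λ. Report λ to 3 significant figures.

Exponential mean = 1/λ, so λ = 1/126.0 = 0.00794.

λ ≈ 0.00794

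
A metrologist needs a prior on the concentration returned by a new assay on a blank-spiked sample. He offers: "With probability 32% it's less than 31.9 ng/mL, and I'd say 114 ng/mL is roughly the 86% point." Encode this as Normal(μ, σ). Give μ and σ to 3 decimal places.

For Normal(μ,σ), the p-quantile is μ + z_p·σ. Here z_{0.32} = -0.4677, z_{0.86} = 1.08.
So 31.9 = μ − 0.4677σ and 114 = μ + 1.08σ.
Subtracting: σ = (114 − 31.9)/(1.08 − (-0.4677)) = 53.036.
Then μ = 31.9 − (-0.4677)·53.036 = 56.705.

μ = 56.705, σ = 53.036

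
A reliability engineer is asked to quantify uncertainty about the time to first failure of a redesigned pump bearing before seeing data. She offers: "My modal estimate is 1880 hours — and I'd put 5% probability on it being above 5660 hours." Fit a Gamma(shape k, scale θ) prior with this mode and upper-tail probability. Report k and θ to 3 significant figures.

k ≈ 3.18, θ ≈ 862

Gamma(k,θ) with k>1 has mode (k−1)θ, so θ = 1880/(k−1).
Need P(X < 5660) = 0.95 with θ tied to k this way. Start at k = 2, θ = 1880: P(X<5660) ≈ 0.802.
Too low — raise k to concentrate. Iterating converges to k ≈ 3.18.
Then θ = 1880/(3.18−1) ≈ 862.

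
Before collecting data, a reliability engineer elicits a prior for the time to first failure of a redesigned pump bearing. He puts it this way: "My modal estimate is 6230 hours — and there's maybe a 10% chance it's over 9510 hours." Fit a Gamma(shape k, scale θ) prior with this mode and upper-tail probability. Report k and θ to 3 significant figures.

Gamma(k,θ) with k>1 has mode (k−1)θ, so θ = 6230/(k−1).
Need P(X < 9510) = 0.9 with θ tied to k this way. Start at k = 2, θ = 6230: P(X<9510) ≈ 0.451.
Too low — raise k to concentrate. Iterating converges to k ≈ 11.4.
Then θ = 6230/(11.4−1) ≈ 598.

k ≈ 11.4, θ ≈ 598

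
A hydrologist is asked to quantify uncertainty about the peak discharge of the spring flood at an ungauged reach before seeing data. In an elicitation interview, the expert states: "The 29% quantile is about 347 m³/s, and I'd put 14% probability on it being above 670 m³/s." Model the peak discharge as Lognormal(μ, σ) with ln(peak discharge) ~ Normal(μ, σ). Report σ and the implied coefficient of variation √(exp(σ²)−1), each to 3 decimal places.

σ ≈ 0.403, CV ≈ 0.420

If T ~ Lognormal(μ,σ) then ln T ~ Normal(μ,σ), so the p-quantile of ln T is μ + z_p·σ.
ln(347) = 5.849 and ln(670) = 6.507; z_{0.29} = -0.5534, z_{0.86} = 1.08.
σ = (6.507 − 5.849)/(1.08 − (-0.5534)) = 0.403.
μ = 5.849 − (-0.5534)·0.403 = 6.072.
CV = √(exp(σ²)−1) = √(exp(0.1622)−1) = 0.420.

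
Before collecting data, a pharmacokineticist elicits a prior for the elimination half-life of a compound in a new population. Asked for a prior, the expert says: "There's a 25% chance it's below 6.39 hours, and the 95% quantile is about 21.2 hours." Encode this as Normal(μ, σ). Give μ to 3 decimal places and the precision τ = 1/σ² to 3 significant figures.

μ = 10.697, τ = 0.0245

The p-quantile of Normal(μ,σ) is μ + z_p·σ, with z_{0.25} = -0.6745 and z_{0.95} = 1.645.
Eliminate σ: μ = (z₂·x₁ − z₁·x₂)/(z₂ − z₁) = (1.645·6.39 − (-0.6745)·21.2)/2.319 = 10.697.
Then σ = (x₂ − x₁)/(z₂ − z₁) = (21.2 − 6.39)/2.319 = 6.385.
Precision τ = 1/σ² = 1/6.385² = 0.0245.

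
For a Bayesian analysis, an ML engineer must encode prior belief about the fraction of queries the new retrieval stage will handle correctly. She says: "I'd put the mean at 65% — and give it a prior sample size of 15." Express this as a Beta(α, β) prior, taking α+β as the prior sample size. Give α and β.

Under the effective-sample-size interpretation, Beta(α, β) has prior mean α/(α+β) and prior sample size α+β.
So α+β = 15 and α/(α+β) = 0.65, giving α = 0.65·15 = 9.75 and β = 15 − 9.75 = 5.25.

α = 9.75, β = 5.25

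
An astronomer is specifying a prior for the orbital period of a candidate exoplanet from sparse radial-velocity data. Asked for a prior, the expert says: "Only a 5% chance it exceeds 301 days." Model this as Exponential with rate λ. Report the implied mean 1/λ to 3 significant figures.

mean ≈ 100 days

P(T > 301.0) = e^(−λ·301.0) = 0.05, so λ = −ln(0.05)/301.0 = 0.00995.
Mean = 1/λ = 100 days.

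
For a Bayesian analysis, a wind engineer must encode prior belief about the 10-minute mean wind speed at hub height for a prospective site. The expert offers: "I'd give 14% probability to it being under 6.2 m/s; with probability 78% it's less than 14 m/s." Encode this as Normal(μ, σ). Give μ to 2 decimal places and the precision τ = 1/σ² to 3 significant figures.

The p-quantile of Normal(μ,σ) is μ + z_p·σ, with z_{0.14} = -1.08 and z_{0.78} = 0.7722.
Eliminate σ: μ = (z₂·x₁ − z₁·x₂)/(z₂ − z₁) = (0.7722·6.2 − (-1.08)·14)/1.853 = 10.75.
Then σ = (x₂ − x₁)/(z₂ − z₁) = (14 − 6.2)/1.853 = 4.21.
Precision τ = 1/σ² = 1/4.21² = 0.0564.

μ = 10.75, τ = 0.0564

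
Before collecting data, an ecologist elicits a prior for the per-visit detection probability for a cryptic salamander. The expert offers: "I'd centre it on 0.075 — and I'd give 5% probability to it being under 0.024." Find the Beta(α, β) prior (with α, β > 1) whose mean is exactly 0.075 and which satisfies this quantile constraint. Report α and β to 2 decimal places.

With mean 0.075 fixed, write α = 0.075s, β = 0.925s where s = α+β.
Need P(θ < 0.024) = 0.05 under Beta(0.075s, 0.925s). Normal approximation: (q−m)/√(m(1−m)/s) ≈ z_{0.05} = -1.64, so s ≈ 0.075·0.925·(-1.64)²/(0.024−0.075)² = 72.2.
At s = 72.2: P(θ<0.024) ≈ 0.017. Adjusting to match 0.05 gives s ≈ 46.39.
So α = 0.075·46.39 ≈ 3.48, β = 0.925·46.39 ≈ 42.91.

α ≈ 3.48, β ≈ 42.91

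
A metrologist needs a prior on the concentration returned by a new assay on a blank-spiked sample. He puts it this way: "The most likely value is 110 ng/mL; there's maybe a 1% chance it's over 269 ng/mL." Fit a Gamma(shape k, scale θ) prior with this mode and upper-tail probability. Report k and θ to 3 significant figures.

Gamma(k,θ) with k>1 has mode (k−1)θ, so θ = 110/(k−1).
Need P(X < 269) = 0.99 with θ tied to k this way. Start at k = 2, θ = 110: P(X<269) ≈ 0.701.
Too low — raise k to concentrate. Iterating converges to k ≈ 6.9.
Then θ = 110/(6.9−1) ≈ 18.7.

k ≈ 6.9, θ ≈ 18.7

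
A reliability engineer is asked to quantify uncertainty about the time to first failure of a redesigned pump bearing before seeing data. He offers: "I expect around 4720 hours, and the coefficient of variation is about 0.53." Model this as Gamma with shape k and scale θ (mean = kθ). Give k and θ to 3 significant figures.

For Gamma(k, scale θ): mean = kθ, variance = kθ², so CV = 1/√k.
CV = 0.53, hence k = 1/CV² = 3.56.
Then θ = mean/k = 4720/3.56 = 1330.

k ≈ 3.56, θ ≈ 1330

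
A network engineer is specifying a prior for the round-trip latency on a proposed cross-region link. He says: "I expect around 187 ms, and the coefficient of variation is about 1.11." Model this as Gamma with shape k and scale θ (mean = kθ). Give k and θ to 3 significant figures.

For Gamma(k, scale θ): mean = kθ, variance = kθ², so CV = 1/√k.
CV = 1.11, hence k = 1/CV² = 0.812.
Then θ = mean/k = 187/0.812 = 230.

k ≈ 0.812, θ ≈ 230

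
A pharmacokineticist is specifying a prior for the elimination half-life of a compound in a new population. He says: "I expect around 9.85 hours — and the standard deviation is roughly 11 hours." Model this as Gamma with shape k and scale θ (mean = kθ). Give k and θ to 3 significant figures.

k ≈ 0.802, θ ≈ 12.3

For Gamma(k, scale θ): mean = kθ, variance = kθ², so CV = 1/√k.
CV = SD/mean = 11/9.85 = 1.117, hence k = 1/CV² = 0.802.
Then θ = mean/k = 9.85/0.802 = 12.3.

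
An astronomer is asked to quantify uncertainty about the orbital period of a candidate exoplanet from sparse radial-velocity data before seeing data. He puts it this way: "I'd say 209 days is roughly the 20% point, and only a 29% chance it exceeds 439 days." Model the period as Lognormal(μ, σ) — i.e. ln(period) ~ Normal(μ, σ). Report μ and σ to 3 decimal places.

If T ~ Lognormal(μ,σ) then ln T ~ Normal(μ,σ), so the p-quantile of ln T is μ + z_p·σ.
ln(209) = 5.342 and ln(439) = 6.084; z_{0.2} = -0.8416, z_{0.71} = 0.5534.
σ = (6.084 − 5.342)/(0.5534 − (-0.8416)) = 0.532.
μ = 5.342 − (-0.8416)·0.532 = 5.790.

μ ≈ 5.790, σ ≈ 0.532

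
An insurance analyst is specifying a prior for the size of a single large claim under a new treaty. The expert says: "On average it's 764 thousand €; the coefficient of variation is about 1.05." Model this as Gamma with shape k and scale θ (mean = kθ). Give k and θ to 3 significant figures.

k ≈ 0.907, θ ≈ 842

For Gamma(k, scale θ): mean = kθ, variance = kθ², so CV = 1/√k.
CV = 1.05, hence k = 1/CV² = 0.907.
Then θ = mean/k = 764/0.907 = 842.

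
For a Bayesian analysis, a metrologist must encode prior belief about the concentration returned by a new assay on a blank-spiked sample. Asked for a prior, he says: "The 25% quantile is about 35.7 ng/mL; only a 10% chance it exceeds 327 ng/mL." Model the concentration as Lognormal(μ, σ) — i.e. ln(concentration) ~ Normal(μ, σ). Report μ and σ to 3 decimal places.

μ ≈ 4.339, σ ≈ 1.132

If T ~ Lognormal(μ,σ) then ln T ~ Normal(μ,σ), so the p-quantile of ln T is μ + z_p·σ.
ln(35.7) = 3.575 and ln(327) = 5.79; z_{0.25} = -0.6745, z_{0.9} = 1.282.
σ = (5.79 − 3.575)/(1.282 − (-0.6745)) = 1.132.
μ = 3.575 − (-0.6745)·1.132 = 4.339.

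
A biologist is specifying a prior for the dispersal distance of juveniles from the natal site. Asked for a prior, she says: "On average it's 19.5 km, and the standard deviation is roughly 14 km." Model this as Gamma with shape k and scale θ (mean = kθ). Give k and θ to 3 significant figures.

k ≈ 1.94, θ ≈ 10.1

For Gamma(k, scale θ): mean = kθ, variance = kθ², so CV = 1/√k.
CV = SD/mean = 14/19.5 = 0.7179, hence k = 1/CV² = 1.94.
Then θ = mean/k = 19.5/1.94 = 10.1.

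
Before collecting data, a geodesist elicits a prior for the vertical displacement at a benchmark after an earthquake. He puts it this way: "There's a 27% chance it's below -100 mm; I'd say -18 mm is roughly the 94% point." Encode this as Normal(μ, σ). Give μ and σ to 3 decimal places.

For Normal(μ,σ), the p-quantile is μ + z_p·σ. Here z_{0.27} = -0.6128, z_{0.94} = 1.555.
So -100 = μ − 0.6128σ and -18 = μ + 1.555σ.
Subtracting: σ = (-18 − -100)/(1.555 − (-0.6128)) = 37.830.
Then μ = -100 − (-0.6128)·37.830 = -76.817.

μ = -76.817, σ = 37.830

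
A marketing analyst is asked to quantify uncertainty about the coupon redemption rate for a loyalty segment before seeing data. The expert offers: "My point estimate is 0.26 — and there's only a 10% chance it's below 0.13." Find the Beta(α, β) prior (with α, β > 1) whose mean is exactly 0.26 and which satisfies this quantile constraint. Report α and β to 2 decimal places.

α ≈ 4.19, β ≈ 11.93

With mean 0.26 fixed, write α = 0.26s, β = 0.74s where s = α+β.
Need P(θ < 0.13) = 0.1 under Beta(0.26s, 0.74s). Normal approximation: (q−m)/√(m(1−m)/s) ≈ z_{0.1} = -1.28, so s ≈ 0.26·0.74·(-1.28)²/(0.13−0.26)² = 18.7.
At s = 18.7: P(θ<0.13) ≈ 0.081. Adjusting to match 0.1 gives s ≈ 16.13.
So α = 0.26·16.13 ≈ 4.19, β = 0.74·16.13 ≈ 11.93.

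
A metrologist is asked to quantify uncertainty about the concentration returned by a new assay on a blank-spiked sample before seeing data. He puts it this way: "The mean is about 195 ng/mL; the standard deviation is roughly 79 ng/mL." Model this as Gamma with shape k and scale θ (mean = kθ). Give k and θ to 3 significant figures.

For Gamma(k, scale θ): mean = kθ, variance = kθ², so CV = 1/√k.
CV = SD/mean = 79/195 = 0.4051, hence k = 1/CV² = 6.09.
Then θ = mean/k = 195/6.09 = 32.

k ≈ 6.09, θ ≈ 32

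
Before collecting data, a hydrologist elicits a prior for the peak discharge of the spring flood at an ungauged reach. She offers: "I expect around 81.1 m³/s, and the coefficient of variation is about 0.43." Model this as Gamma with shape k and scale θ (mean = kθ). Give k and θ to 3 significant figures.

k ≈ 5.41, θ ≈ 15

For Gamma(k, scale θ): mean = kθ, variance = kθ², so CV = 1/√k.
CV = 0.43, hence k = 1/CV² = 5.41.
Then θ = mean/k = 81.1/5.41 = 15.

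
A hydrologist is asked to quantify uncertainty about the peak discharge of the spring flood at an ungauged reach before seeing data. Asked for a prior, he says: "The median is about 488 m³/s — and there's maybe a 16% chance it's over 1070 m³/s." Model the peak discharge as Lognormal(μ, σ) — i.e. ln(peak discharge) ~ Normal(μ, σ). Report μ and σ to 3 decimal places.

μ ≈ 6.190, σ ≈ 0.789

If T ~ Lognormal(μ,σ) then ln T ~ Normal(μ,σ), so the p-quantile of ln T is μ + z_p·σ.
ln(488) = 6.19 and ln(1070) = 6.975; z_{0.5} = 0, z_{0.84} = 0.9945.
σ = (6.975 − 6.19)/(0.9945 − (0)) = 0.789.
μ = 6.19 − (0)·0.789 = 6.190.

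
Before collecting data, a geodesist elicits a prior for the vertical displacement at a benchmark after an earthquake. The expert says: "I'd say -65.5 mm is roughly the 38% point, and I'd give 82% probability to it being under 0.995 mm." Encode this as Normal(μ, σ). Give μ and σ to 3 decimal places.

μ = -48.862, σ = 54.466

For Normal(μ,σ), the p-quantile is μ + z_p·σ. Here z_{0.38} = -0.3055, z_{0.82} = 0.9154.
So -65.5 = μ − 0.3055σ and 0.995 = μ + 0.9154σ.
Subtracting: σ = (0.995 − -65.5)/(0.9154 − (-0.3055)) = 54.466.
Then μ = -65.5 − (-0.3055)·54.466 = -48.862.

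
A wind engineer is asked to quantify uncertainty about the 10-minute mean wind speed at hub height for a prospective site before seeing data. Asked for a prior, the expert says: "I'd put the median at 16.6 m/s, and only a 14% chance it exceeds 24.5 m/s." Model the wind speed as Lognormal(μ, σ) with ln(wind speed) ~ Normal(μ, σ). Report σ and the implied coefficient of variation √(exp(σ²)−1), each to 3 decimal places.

σ ≈ 0.360, CV ≈ 0.372

If T ~ Lognormal(μ,σ) then ln T ~ Normal(μ,σ), so the p-quantile of ln T is μ + z_p·σ.
ln(16.6) = 2.809 and ln(24.5) = 3.199; z_{0.5} = 0, z_{0.86} = 1.08.
σ = (3.199 − 2.809)/(1.08 − (0)) = 0.360.
μ = 2.809 − (0)·0.360 = 2.809.
CV = √(exp(σ²)−1) = √(exp(0.1298)−1) = 0.372.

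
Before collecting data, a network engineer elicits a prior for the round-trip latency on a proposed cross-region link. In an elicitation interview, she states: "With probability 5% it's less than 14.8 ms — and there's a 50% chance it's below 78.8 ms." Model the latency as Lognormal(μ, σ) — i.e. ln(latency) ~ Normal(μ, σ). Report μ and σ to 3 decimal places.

μ ≈ 4.367, σ ≈ 1.017

If T ~ Lognormal(μ,σ) then ln T ~ Normal(μ,σ), so the p-quantile of ln T is μ + z_p·σ.
ln(14.8) = 2.695 and ln(78.8) = 4.367; z_{0.05} = -1.645, z_{0.5} = 0.
σ = (4.367 − 2.695)/(0 − (-1.645)) = 1.017.
μ = 2.695 − (-1.645)·1.017 = 4.367.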